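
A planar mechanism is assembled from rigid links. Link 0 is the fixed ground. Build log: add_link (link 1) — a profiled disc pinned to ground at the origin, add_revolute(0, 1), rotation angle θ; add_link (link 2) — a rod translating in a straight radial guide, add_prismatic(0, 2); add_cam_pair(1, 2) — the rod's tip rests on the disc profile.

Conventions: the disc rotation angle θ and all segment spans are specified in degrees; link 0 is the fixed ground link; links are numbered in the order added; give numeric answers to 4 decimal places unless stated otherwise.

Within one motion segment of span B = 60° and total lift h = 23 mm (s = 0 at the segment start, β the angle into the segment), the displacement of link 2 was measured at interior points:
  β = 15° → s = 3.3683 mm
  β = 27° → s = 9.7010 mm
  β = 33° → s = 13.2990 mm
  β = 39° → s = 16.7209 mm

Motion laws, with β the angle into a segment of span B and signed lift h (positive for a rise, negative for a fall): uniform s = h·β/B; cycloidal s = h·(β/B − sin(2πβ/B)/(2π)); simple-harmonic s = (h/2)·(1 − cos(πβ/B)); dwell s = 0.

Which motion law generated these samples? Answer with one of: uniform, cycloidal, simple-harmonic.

candidates at β/B = r: uniform s = h·r (linear in β); cycloidal s = h·(r − sin(2πr)/(2π)); simple-harmonic s = (h/2)(1 − cos(πr))
β=15°: printed 3.3683 | uniform 5.7500, cycloidal 2.0894, simple-harmonic 3.3683
β=27°: printed 9.7010 | uniform 10.3500, cycloidal 9.2188, simple-harmonic 9.7010
β=33°: printed 13.2990 | uniform 12.6500, cycloidal 13.7812, simple-harmonic 13.2990
β=39°: printed 16.7209 | uniform 14.9500, cycloidal 17.9115, simple-harmonic 16.7209
only one law matches every sample → simple-harmonic

simple-harmonic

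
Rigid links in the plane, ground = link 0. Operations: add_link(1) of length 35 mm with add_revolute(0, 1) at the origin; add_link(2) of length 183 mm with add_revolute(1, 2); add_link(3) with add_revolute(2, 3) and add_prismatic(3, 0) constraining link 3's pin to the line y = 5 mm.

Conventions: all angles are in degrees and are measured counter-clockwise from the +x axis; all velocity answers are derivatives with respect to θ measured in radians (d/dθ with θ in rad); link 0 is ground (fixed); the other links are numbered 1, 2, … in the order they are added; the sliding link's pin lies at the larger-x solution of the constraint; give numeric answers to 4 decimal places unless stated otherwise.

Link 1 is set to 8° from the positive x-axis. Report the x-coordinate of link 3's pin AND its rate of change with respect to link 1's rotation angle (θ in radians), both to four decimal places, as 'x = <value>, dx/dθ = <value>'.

geometry: r = 35 mm, L = 183 mm, e = 5 mm
crank pin P = (r cos θ, r sin θ) = (34.659382, 4.871059)
h = r sin θ − e = 4.871059 − 5 = -0.128941
x = r cos θ + √(L² − h²) = 34.659382 + 182.999955 = 217.659337
dx/dθ = −r sin θ − h·r cos θ/√(L² − h²) (θ in radians; h = -0.128941) = -4.846638

x = 217.6593, dx/dθ = -4.8466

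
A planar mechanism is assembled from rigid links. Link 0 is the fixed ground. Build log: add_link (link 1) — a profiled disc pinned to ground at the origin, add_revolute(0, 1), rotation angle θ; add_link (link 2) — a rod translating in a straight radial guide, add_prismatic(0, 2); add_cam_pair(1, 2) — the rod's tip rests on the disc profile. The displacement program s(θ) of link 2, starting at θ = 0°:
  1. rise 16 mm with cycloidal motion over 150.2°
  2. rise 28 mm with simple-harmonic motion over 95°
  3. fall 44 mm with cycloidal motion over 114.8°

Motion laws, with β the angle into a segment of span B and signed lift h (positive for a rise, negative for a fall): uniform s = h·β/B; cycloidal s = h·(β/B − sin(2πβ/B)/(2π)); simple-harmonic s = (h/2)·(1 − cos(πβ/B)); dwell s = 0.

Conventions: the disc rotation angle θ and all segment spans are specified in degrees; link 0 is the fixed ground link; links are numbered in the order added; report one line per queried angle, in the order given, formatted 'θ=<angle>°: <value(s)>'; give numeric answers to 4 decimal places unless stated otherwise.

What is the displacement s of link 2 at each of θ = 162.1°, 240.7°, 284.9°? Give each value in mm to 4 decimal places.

seg 1 [0°–150.2°] cycloidal, h=16: full span → s += 16 → s = 16.0000
seg 2 [150.2°–245.2°] simple-harmonic, h=28: θ=162.1° here. β=11.9, B=95. 28/2·(1 − cos(π·0.1253)) = 1.0701 → s = 17.0701
seg 2 [150.2°–245.2°] simple-harmonic, h=28: θ=240.7° here. β=90.5, B=95. 28/2·(1 − cos(π·0.9526)) = 27.8453 → s = 43.8453
seg 2 [150.2°–245.2°] simple-harmonic, h=28: full span → s += 28 → s = 44.0000
seg 3 [245.2°–360°] cycloidal, h=-44: θ=284.9° here. β=39.7, B=114.8. -44·(0.3458 − sin(2π·0.3458)/(2π)) = -9.4445 → s = 34.5555

θ=162.1°: 17.0701
θ=240.7°: 43.8453
θ=284.9°: 34.5555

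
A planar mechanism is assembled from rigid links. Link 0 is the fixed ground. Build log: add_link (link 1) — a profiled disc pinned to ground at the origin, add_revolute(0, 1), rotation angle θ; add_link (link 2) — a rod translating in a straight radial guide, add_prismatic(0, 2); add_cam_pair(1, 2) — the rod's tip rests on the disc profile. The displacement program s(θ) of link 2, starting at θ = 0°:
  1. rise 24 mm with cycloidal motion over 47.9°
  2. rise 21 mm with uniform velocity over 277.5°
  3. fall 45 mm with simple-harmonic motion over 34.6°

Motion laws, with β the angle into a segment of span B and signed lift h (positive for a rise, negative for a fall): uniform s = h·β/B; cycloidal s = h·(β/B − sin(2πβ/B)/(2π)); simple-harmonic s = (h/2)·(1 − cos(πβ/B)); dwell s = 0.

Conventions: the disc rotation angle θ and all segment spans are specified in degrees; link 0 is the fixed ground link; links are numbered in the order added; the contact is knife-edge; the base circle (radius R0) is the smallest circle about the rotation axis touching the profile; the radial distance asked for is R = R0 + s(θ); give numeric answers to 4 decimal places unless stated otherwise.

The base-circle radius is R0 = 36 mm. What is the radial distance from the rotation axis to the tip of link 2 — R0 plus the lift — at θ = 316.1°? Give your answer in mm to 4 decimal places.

seg 1 [0°–47.9°] cycloidal, h=24: full span → s += 24 → s = 24.0000
seg 2 [47.9°–325.4°] uniform, h=21: θ=316.1° here. β=268.2, B=277.5. 21·268.2/277.5 = 20.2962 → s = 44.2962
R = R0 + s = 36 + 44.2962 = 80.2962

80.2962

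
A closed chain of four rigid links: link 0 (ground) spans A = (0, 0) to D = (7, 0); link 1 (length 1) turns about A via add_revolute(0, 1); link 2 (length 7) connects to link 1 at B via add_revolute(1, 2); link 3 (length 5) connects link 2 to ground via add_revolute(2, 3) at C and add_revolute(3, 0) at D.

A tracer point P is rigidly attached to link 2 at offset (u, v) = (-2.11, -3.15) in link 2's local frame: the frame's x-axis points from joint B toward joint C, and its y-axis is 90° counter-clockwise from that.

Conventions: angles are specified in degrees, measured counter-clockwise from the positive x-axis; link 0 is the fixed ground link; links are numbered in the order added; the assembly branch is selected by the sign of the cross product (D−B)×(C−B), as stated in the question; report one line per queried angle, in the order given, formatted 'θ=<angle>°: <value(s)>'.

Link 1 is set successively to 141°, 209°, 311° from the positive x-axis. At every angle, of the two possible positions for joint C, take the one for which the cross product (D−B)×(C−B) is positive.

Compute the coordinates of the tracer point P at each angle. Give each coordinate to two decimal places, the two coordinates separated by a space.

A=(0,0), D=(7.00,0)
θ=141°: B = A + 1.00·(cos141°, sin141°) = (-0.7771, 0.6293)
θ=141°: |BD| = 7.8026
θ=141°: circle(B,7.00) ∩ circle(D,5.00): a=5.4392, h=4.4062
θ=141°:   candidates: C₊=(4.9998,4.5825) cross=34.380; C₋=(4.2890,-4.2012) cross=-34.380
θ=141°:   branch + wants cross > 0 → take C=(4.9998,4.5825) (cross=34.380)
θ=141°: ex = (C−B)/|BC| = (0.8253,0.5647); ey = (-0.5647,0.8253)
θ=141°: P = B + -2.11·ex + -3.15·ey = (-0.7396,-3.1619)
θ=209°: B = A + 1.00·(cos209°, sin209°) = (-0.8746, -0.4848)
θ=209°: |BD| = 7.8895
θ=209°: circle(B,7.00) ∩ circle(D,5.00): a=5.4658, h=4.3733
θ=209°:   candidates: C₊=(4.3121,4.2161) cross=34.503; C₋=(4.8496,-4.5139) cross=-34.503
θ=209°:   branch + wants cross > 0 → take C=(4.3121,4.2161) (cross=34.503)
θ=209°: ex = (C−B)/|BC| = (0.7410,0.6716); ey = (-0.6716,0.7410)
θ=209°: P = B + -2.11·ex + -3.15·ey = (-0.3227,-4.2358)
θ=311°: B = A + 1.00·(cos311°, sin311°) = (0.6561, -0.7547)
θ=311°: |BD| = 6.3887
θ=311°: circle(B,7.00) ∩ circle(D,5.00): a=5.0727, h=4.8237
θ=311°:   candidates: C₊=(5.1234,4.6345) cross=30.817; C₋=(6.2630,-4.9454) cross=-30.817
θ=311°:   branch + wants cross > 0 → take C=(5.1234,4.6345) (cross=30.817)
θ=311°: ex = (C−B)/|BC| = (0.6382,0.7699); ey = (-0.7699,0.6382)
θ=311°: P = B + -2.11·ex + -3.15·ey = (1.7346,-4.3894)

θ=141°: -0.74 -3.16
θ=209°: -0.32 -4.24
θ=311°: 1.73 -4.39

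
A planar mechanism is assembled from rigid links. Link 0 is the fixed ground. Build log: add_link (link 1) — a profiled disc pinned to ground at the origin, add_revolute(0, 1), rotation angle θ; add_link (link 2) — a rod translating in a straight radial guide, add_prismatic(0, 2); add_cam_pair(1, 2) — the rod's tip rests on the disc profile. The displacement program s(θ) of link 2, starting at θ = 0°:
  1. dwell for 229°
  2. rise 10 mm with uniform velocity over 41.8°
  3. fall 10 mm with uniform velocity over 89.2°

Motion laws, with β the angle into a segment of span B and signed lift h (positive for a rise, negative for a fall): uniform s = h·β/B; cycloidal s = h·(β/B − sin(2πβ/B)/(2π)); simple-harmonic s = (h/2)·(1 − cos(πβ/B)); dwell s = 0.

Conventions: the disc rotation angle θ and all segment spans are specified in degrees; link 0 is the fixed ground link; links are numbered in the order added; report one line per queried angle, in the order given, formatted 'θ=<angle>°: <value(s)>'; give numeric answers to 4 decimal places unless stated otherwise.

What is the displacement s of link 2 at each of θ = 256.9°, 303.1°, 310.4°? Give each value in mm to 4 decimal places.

seg 1 [0°–229°] dwell: s stays 0.0000
seg 2 [229°–270.8°] uniform, h=10: θ=256.9° here. β=27.9, B=41.8. 10·27.9/41.8 = 6.6746 → s = 6.6746
seg 2 [229°–270.8°] uniform, h=10: full span → s += 10 → s = 10.0000
seg 3 [270.8°–360°] uniform, h=-10: θ=303.1° here. β=32.3, B=89.2. -10·32.3/89.2 = -3.6211 → s = 6.3789
seg 3 [270.8°–360°] uniform, h=-10: θ=310.4° here. β=39.6, B=89.2. -10·39.6/89.2 = -4.4395 → s = 5.5605

θ=256.9°: 6.6746
θ=303.1°: 6.3789
θ=310.4°: 5.5605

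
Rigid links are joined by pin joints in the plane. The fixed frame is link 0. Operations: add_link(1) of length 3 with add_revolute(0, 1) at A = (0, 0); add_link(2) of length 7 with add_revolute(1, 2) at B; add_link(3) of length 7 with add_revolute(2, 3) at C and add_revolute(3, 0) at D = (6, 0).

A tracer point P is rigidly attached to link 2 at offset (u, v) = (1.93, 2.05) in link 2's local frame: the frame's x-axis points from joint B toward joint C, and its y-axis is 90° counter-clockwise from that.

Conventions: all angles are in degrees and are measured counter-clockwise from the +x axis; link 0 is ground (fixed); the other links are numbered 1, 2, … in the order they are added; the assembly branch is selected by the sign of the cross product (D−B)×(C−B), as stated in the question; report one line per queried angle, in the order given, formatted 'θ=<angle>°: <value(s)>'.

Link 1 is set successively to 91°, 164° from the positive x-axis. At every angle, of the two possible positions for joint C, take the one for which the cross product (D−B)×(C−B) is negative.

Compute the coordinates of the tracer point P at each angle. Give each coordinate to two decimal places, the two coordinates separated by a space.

A=(0,0), D=(6.00,0)
θ=91°: B = A + 3.00·(cos91°, sin91°) = (-0.0524, 2.9995)
θ=91°: |BD| = 6.7549
θ=91°: circle(B,7.00) ∩ circle(D,7.00): a=3.3774, h=6.1313
θ=91°:   candidates: C₊=(5.6965,6.9934) cross=41.416; C₋=(0.2512,-3.9939) cross=-41.416
θ=91°:   branch - wants cross < 0 → take C=(0.2512,-3.9939) (cross=-41.416)
θ=91°: ex = (C−B)/|BC| = (0.0434,-0.9991); ey = (0.9991,0.0434)
θ=91°: P = B + 1.93·ex + 2.05·ey = (2.0794,1.1603)
θ=164°: B = A + 3.00·(cos164°, sin164°) = (-2.8838, 0.8269)
θ=164°: |BD| = 8.9222
θ=164°: circle(B,7.00) ∩ circle(D,7.00): a=4.4611, h=5.3943
θ=164°:   candidates: C₊=(2.0581,5.7846) cross=48.129; C₋=(1.0582,-4.9576) cross=-48.129
θ=164°:   branch - wants cross < 0 → take C=(1.0582,-4.9576) (cross=-48.129)
θ=164°: ex = (C−B)/|BC| = (0.5631,-0.8264); ey = (0.8264,0.5631)
θ=164°: P = B + 1.93·ex + 2.05·ey = (-0.1029,0.3865)

θ=91°: 2.08 1.16
θ=164°: -0.10 0.39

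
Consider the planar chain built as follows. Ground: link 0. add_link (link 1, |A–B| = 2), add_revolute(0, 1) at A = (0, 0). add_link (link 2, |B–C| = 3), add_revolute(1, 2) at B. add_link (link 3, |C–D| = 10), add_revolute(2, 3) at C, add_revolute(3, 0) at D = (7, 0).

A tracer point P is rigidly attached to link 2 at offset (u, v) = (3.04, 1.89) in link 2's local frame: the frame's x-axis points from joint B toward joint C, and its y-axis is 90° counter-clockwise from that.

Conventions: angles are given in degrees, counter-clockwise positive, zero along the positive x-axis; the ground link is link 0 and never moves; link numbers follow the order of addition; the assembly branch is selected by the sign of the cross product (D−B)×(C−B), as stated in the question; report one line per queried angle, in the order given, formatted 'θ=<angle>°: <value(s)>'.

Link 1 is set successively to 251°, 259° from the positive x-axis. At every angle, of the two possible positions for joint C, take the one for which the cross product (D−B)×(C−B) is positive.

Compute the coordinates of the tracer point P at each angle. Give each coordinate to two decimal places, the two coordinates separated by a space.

A=(0,0), D=(7.00,0)
θ=251°: B = A + 2.00·(cos251°, sin251°) = (-0.6511, -1.8910)
θ=251°: |BD| = 7.8814
θ=251°: circle(B,3.00) ∩ circle(D,10.00): a=-1.8324, h=2.3753
θ=251°:   candidates: C₊=(-3.0000,-0.0248) cross=18.721; C₋=(-1.8601,-4.6367) cross=-18.721
θ=251°:   branch + wants cross > 0 → take C=(-3.0000,-0.0248) (cross=18.721)
θ=251°: ex = (C−B)/|BC| = (-0.7829,0.6221); ey = (-0.6221,-0.7829)
θ=251°: P = B + 3.04·ex + 1.89·ey = (-4.2070,-1.4796)
θ=259°: B = A + 2.00·(cos259°, sin259°) = (-0.3816, -1.9633)
θ=259°: |BD| = 7.6382
θ=259°: circle(B,3.00) ∩ circle(D,10.00): a=-2.1378, h=2.1048
θ=259°:   candidates: C₊=(-2.9885,-0.4787) cross=16.077; C₋=(-1.9066,-4.5468) cross=-16.077
θ=259°:   branch + wants cross > 0 → take C=(-2.9885,-0.4787) (cross=16.077)
θ=259°: ex = (C−B)/|BC| = (-0.8690,0.4949); ey = (-0.4949,-0.8690)
θ=259°: P = B + 3.04·ex + 1.89·ey = (-3.9586,-2.1012)

θ=251°: -4.21 -1.48
θ=259°: -3.96 -2.10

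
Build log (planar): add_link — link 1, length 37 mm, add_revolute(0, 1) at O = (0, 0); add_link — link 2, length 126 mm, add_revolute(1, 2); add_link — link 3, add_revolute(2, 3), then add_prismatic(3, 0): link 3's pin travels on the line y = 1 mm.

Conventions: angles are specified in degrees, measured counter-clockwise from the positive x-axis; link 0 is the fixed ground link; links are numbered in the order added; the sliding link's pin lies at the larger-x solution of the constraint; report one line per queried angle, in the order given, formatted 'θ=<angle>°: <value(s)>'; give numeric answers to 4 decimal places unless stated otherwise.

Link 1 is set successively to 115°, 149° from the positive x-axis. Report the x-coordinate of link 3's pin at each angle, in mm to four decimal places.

geometry: r = 37 mm, L = 126 mm, e = 1 mm
θ=115°: crank pin P = (r cos θ, r sin θ) = (-15.636876, 33.533388)
θ=115°: h = r sin θ − e = 33.533388 − 1 = 32.533388
θ=115°: x = r cos θ + √(L² − h²) = -15.636876 + 121.727477 = 106.090601
θ=149°: crank pin P = (r cos θ, r sin θ) = (-31.715190, 19.056409)
θ=149°: h = r sin θ − e = 19.056409 − 1 = 18.056409
θ=149°: x = r cos θ + √(L² − h²) = -31.715190 + 124.699503 = 92.984313

θ=115°: 106.0906
θ=149°: 92.9843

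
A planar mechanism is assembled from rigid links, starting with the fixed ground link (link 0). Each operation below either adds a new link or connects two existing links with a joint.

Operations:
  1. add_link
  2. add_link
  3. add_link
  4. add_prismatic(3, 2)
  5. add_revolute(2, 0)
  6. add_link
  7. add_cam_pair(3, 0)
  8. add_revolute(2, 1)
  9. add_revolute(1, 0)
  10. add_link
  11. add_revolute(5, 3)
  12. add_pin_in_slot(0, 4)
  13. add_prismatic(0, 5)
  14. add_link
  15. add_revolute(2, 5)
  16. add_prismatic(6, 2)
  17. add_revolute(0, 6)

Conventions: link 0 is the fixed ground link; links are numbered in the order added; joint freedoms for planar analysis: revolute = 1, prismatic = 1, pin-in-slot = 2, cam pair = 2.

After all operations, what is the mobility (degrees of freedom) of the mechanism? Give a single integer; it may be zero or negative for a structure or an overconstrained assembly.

ground; <1,0,0>
#1 <2,0,0>
#2 <3,0,0>
#3 <4,0,0>
P:3↔2 J1 <4,1,0>
R:2↔0 J1 <4,2,0>
#4 <5,2,0>
C:3↔0 J2 <5,2,1>
R:2↔1 J1 <5,3,1>
R:1↔0 J1 <5,4,1>
#5 <6,4,1>
R:5↔3 J1 <6,5,1>
PS:0↔4 J2 <6,5,2>
P:0↔5 J1 <6,6,2>
#6 <7,6,2>
R:2↔5 J1 <7,7,2>
P:6↔2 J1 <7,8,2>
R:0↔6 J1 <7,9,2>
3×6 − 2×9 − 1×2 = -2

M = -2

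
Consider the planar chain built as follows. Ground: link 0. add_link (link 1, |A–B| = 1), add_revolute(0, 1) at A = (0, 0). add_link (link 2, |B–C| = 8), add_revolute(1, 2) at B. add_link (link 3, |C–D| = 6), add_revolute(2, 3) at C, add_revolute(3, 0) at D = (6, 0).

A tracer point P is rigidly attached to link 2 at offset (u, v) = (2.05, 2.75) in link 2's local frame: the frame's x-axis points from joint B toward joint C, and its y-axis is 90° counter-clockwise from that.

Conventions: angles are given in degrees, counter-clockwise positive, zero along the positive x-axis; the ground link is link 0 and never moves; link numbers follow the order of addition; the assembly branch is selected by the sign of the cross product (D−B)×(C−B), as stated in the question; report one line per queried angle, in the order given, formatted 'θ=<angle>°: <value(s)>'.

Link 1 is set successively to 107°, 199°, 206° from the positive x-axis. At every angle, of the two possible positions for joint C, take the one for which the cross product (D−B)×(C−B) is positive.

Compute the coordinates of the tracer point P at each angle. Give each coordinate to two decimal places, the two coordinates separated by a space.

A=(0,0), D=(6.00,0)
θ=107°: B = A + 1.00·(cos107°, sin107°) = (-0.2924, 0.9563)
θ=107°: |BD| = 6.3646
θ=107°: circle(B,8.00) ∩ circle(D,6.00): a=5.3820, h=5.9190
θ=107°:   candidates: C₊=(5.9178,5.9994) cross=37.672; C₋=(4.1392,-5.7041) cross=-37.672
θ=107°:   branch + wants cross > 0 → take C=(5.9178,5.9994) (cross=37.672)
θ=107°: ex = (C−B)/|BC| = (0.7763,0.6304); ey = (-0.6304,0.7763)
θ=107°: P = B + 2.05·ex + 2.75·ey = (-0.4346,4.3834)
θ=199°: B = A + 1.00·(cos199°, sin199°) = (-0.9455, -0.3256)
θ=199°: |BD| = 6.9531
θ=199°: circle(B,8.00) ∩ circle(D,6.00): a=5.4900, h=5.8189
θ=199°:   candidates: C₊=(4.2661,5.7440) cross=40.460; C₋=(4.8110,-5.8810) cross=-40.460
θ=199°:   branch + wants cross > 0 → take C=(4.2661,5.7440) (cross=40.460)
θ=199°: ex = (C−B)/|BC| = (0.6514,0.7587); ey = (-0.7587,0.6514)
θ=199°: P = B + 2.05·ex + 2.75·ey = (-1.6965,3.0212)
θ=206°: B = A + 1.00·(cos206°, sin206°) = (-0.8988, -0.4384)
θ=206°: |BD| = 6.9127
θ=206°: circle(B,8.00) ∩ circle(D,6.00): a=5.4816, h=5.8268
θ=206°:   candidates: C₊=(4.2023,5.7243) cross=40.279; C₋=(4.9413,-5.9059) cross=-40.279
θ=206°:   branch + wants cross > 0 → take C=(4.2023,5.7243) (cross=40.279)
θ=206°: ex = (C−B)/|BC| = (0.6376,0.7703); ey = (-0.7703,0.6376)
θ=206°: P = B + 2.05·ex + 2.75·ey = (-1.7101,2.8943)

θ=107°: -0.43 4.38
θ=199°: -1.70 3.02
θ=206°: -1.71 2.89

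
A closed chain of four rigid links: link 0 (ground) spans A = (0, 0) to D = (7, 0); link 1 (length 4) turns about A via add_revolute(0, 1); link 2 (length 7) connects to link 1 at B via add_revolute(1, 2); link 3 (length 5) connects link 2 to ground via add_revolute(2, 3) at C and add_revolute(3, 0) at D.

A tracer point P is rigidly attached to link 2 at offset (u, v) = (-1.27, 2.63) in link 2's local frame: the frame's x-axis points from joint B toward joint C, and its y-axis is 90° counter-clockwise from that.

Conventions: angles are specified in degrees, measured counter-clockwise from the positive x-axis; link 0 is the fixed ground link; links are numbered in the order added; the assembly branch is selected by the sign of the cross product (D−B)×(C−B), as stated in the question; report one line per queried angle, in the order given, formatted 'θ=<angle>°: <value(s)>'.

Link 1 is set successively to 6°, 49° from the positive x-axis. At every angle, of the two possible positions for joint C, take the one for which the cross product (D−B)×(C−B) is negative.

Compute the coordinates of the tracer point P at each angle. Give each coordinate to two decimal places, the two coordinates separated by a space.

A=(0,0), D=(7.00,0)
θ=6°: B = A + 4.00·(cos6°, sin6°) = (3.9781, 0.4181)
θ=6°: |BD| = 3.0507
θ=6°: circle(B,7.00) ∩ circle(D,5.00): a=5.4589, h=4.3819
θ=6°:   candidates: C₊=(9.9860,4.0105) cross=13.368; C₋=(8.7849,-4.6706) cross=-13.368
θ=6°:   branch - wants cross < 0 → take C=(8.7849,-4.6706) (cross=-13.368)
θ=6°: ex = (C−B)/|BC| = (0.6867,-0.7270); ey = (0.7270,0.6867)
θ=6°: P = B + -1.27·ex + 2.63·ey = (5.0179,3.1473)
θ=49°: B = A + 4.00·(cos49°, sin49°) = (2.6242, 3.0188)
θ=49°: |BD| = 5.3161
θ=49°: circle(B,7.00) ∩ circle(D,5.00): a=4.9153, h=4.9839
θ=49°:   candidates: C₊=(9.5004,4.3299) cross=26.495; C₋=(3.8399,-3.8748) cross=-26.495
θ=49°:   branch - wants cross < 0 → take C=(3.8399,-3.8748) (cross=-26.495)
θ=49°: ex = (C−B)/|BC| = (0.1737,-0.9848); ey = (0.9848,0.1737)
θ=49°: P = B + -1.27·ex + 2.63·ey = (4.9937,4.7263)

θ=6°: 5.02 3.15
θ=49°: 4.99 4.73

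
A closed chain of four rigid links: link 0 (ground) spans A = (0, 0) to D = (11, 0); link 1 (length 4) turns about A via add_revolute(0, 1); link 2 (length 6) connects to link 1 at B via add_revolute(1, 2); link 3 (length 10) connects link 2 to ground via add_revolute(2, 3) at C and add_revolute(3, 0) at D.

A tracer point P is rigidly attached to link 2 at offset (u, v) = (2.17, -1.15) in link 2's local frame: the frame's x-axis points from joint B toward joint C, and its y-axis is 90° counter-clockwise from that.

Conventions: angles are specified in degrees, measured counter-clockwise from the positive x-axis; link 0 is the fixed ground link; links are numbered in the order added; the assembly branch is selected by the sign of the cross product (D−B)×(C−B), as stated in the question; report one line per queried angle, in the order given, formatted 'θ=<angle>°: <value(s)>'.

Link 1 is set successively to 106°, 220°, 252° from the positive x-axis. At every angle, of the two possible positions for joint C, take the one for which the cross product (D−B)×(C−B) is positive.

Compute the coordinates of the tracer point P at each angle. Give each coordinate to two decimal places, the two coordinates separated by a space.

A=(0,0), D=(11.00,0)
θ=106°: B = A + 4.00·(cos106°, sin106°) = (-1.1025, 3.8450)
θ=106°: |BD| = 12.6987
θ=106°: circle(B,6.00) ∩ circle(D,10.00): a=3.8294, h=4.6191
θ=106°:   candidates: C₊=(3.9457,7.0878) cross=58.656; C₋=(1.1485,-1.7167) cross=-58.656
θ=106°:   branch + wants cross > 0 → take C=(3.9457,7.0878) (cross=58.656)
θ=106°: ex = (C−B)/|BC| = (0.8414,0.5405); ey = (-0.5405,0.8414)
θ=106°: P = B + 2.17·ex + -1.15·ey = (1.3448,4.0503)
θ=220°: B = A + 4.00·(cos220°, sin220°) = (-3.0642, -2.5712)
θ=220°: |BD| = 14.2973
θ=220°: circle(B,6.00) ∩ circle(D,10.00): a=4.9104, h=3.4478
θ=220°:   candidates: C₊=(1.1462,1.7035) cross=49.295; C₋=(2.3863,-5.0797) cross=-49.295
θ=220°:   branch + wants cross > 0 → take C=(1.1462,1.7035) (cross=49.295)
θ=220°: ex = (C−B)/|BC| = (0.7017,0.7124); ey = (-0.7124,0.7017)
θ=220°: P = B + 2.17·ex + -1.15·ey = (-0.7221,-1.8321)
θ=252°: B = A + 4.00·(cos252°, sin252°) = (-1.2361, -3.8042)
θ=252°: |BD| = 12.8138
θ=252°: circle(B,6.00) ∩ circle(D,10.00): a=3.9096, h=4.5514
θ=252°:   candidates: C₊=(1.1460,1.7026) cross=58.321; C₋=(3.8485,-6.9897) cross=-58.321
θ=252°:   branch + wants cross > 0 → take C=(1.1460,1.7026) (cross=58.321)
θ=252°: ex = (C−B)/|BC| = (0.3970,0.9178); ey = (-0.9178,0.3970)
θ=252°: P = B + 2.17·ex + -1.15·ey = (0.6809,-2.2691)

θ=106°: 1.34 4.05
θ=220°: -0.72 -1.83
θ=252°: 0.68 -2.27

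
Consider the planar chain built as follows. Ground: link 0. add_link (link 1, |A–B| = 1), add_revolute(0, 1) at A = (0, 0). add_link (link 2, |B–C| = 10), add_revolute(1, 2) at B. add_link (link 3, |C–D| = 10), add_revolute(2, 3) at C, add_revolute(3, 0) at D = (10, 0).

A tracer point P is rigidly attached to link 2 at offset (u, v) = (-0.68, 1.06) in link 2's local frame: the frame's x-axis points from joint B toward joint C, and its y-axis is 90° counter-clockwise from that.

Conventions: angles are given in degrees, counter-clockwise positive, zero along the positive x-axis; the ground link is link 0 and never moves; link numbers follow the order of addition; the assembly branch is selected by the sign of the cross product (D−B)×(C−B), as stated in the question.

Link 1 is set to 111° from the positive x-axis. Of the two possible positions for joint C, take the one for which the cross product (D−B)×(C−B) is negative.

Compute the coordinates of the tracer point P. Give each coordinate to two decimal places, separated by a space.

A=(0,0), D=(10.00,0)
B = A + 1.00·(cos111°, sin111°) = (-0.3584, 0.9336)
|BD| = 10.4004
circle(B,10.00) ∩ circle(D,10.00): a=5.2002, h=8.5416
  candidates: C₊=(5.5875,8.9739) cross=88.835; C₋=(4.0541,-8.0403) cross=-88.835
  branch - wants cross < 0 → take C=(4.0541,-8.0403) (cross=-88.835)
ex = (C−B)/|BC| = (0.4412,-0.8974); ey = (0.8974,0.4412)
P = B + -0.68·ex + 1.06·ey = (0.2928,2.0115)

0.29 2.01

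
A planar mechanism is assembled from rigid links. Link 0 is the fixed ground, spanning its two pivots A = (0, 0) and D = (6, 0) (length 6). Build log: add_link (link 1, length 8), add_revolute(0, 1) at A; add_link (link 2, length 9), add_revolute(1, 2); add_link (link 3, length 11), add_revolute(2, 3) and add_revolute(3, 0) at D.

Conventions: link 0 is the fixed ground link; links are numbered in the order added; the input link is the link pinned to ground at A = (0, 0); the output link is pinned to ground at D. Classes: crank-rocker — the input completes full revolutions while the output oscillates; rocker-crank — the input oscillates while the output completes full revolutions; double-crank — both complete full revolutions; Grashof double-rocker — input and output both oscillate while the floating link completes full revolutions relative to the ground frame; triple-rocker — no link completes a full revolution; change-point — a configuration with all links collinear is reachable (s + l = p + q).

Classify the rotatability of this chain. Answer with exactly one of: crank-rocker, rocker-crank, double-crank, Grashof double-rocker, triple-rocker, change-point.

lengths: ground=6, input=8, coupler=9, output=11
sorted: s=6 (shortest), l=11 (longest), p+q=17
s + l = 17 vs p + q = 17
s + l = p + q → change-point (collinear configuration reachable)

change-point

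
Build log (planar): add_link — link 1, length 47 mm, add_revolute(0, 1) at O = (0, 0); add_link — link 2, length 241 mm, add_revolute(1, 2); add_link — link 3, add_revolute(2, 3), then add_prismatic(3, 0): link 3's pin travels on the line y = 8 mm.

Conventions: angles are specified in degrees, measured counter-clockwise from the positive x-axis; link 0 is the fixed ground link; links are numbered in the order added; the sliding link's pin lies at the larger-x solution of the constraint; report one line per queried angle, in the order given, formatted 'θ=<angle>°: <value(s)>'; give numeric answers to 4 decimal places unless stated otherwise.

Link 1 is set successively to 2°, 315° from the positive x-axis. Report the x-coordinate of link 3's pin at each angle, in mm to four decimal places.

geometry: r = 47 mm, L = 241 mm, e = 8 mm
θ=2°: crank pin P = (r cos θ, r sin θ) = (46.971369, 1.640276)
θ=2°: h = r sin θ − e = 1.640276 − 8 = -6.359724
θ=2°: x = r cos θ + √(L² − h²) = 46.971369 + 240.916072 = 287.887441
θ=315°: crank pin P = (r cos θ, r sin θ) = (33.234019, -33.234019)
θ=315°: h = r sin θ − e = -33.234019 − 8 = -41.234019
θ=315°: x = r cos θ + √(L² − h²) = 33.234019 + 237.446322 = 270.680340

θ=2°: 287.8874
θ=315°: 270.6803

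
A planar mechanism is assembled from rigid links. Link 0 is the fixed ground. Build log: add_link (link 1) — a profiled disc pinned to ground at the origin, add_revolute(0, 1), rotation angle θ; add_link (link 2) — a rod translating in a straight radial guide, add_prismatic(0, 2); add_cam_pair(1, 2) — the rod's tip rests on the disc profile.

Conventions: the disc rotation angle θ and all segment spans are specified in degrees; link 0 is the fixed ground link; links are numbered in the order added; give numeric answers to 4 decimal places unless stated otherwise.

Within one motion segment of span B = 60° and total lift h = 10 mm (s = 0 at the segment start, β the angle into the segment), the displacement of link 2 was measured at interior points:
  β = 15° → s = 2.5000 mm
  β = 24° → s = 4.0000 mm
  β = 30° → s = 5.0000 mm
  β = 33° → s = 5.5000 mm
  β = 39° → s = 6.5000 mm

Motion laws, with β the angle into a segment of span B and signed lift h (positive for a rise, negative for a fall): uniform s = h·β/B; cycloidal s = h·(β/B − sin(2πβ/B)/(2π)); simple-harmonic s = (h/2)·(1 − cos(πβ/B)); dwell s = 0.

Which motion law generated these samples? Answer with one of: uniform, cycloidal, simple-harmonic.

candidates at β/B = r: uniform s = h·r (linear in β); cycloidal s = h·(r − sin(2πr)/(2π)); simple-harmonic s = (h/2)(1 − cos(πr))
β=15°: printed 2.5000 | uniform 2.5000, cycloidal 0.9085, simple-harmonic 1.4645
β=24°: printed 4.0000 | uniform 4.0000, cycloidal 3.0645, simple-harmonic 3.4549
β=30°: printed 5.0000 | uniform 5.0000, cycloidal 5.0000, simple-harmonic 5.0000
β=33°: printed 5.5000 | uniform 5.5000, cycloidal 5.9918, simple-harmonic 5.7822
β=39°: printed 6.5000 | uniform 6.5000, cycloidal 7.7876, simple-harmonic 7.2700
only one law matches every sample → uniform

uniform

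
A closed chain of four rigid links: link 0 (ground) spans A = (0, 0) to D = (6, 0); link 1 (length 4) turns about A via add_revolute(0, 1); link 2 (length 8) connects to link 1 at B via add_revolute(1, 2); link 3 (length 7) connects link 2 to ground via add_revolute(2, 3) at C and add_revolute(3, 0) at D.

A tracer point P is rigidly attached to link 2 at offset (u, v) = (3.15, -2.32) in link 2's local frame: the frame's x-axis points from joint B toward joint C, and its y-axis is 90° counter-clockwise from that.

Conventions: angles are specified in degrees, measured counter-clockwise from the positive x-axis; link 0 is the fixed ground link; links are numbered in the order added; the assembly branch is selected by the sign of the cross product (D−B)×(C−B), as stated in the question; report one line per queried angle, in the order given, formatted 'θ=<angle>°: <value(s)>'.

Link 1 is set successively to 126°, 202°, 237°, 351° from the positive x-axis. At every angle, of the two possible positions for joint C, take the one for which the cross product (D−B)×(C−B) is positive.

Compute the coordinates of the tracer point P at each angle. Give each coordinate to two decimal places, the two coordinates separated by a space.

A=(0,0), D=(6.00,0)
θ=126°: B = A + 4.00·(cos126°, sin126°) = (-2.3511, 3.2361)
θ=126°: |BD| = 8.9562
θ=126°: circle(B,8.00) ∩ circle(D,7.00): a=5.3155, h=5.9787
θ=126°:   candidates: C₊=(4.7655,6.8903) cross=53.547; C₋=(0.4450,-4.2594) cross=-53.547
θ=126°:   branch + wants cross > 0 → take C=(4.7655,6.8903) (cross=53.547)
θ=126°: ex = (C−B)/|BC| = (0.8896,0.4568); ey = (-0.4568,0.8896)
θ=126°: P = B + 3.15·ex + -2.32·ey = (1.5108,2.6111)
θ=202°: B = A + 4.00·(cos202°, sin202°) = (-3.7087, -1.4984)
θ=202°: |BD| = 9.8237
θ=202°: circle(B,8.00) ∩ circle(D,7.00): a=5.6753, h=5.6383
θ=202°:   candidates: C₊=(1.0401,4.9396) cross=55.389; C₋=(2.7602,-6.2051) cross=-55.389
θ=202°:   branch + wants cross > 0 → take C=(1.0401,4.9396) (cross=55.389)
θ=202°: ex = (C−B)/|BC| = (0.5936,0.8048); ey = (-0.8048,0.5936)
θ=202°: P = B + 3.15·ex + -2.32·ey = (0.0282,-0.3406)
θ=237°: B = A + 4.00·(cos237°, sin237°) = (-2.1786, -3.3547)
θ=237°: |BD| = 8.8398
θ=237°: circle(B,8.00) ∩ circle(D,7.00): a=5.2683, h=6.0203
θ=237°:   candidates: C₊=(0.4110,4.2146) cross=53.219; C₋=(4.9804,-6.9253) cross=-53.219
θ=237°:   branch + wants cross > 0 → take C=(0.4110,4.2146) (cross=53.219)
θ=237°: ex = (C−B)/|BC| = (0.3237,0.9462); ey = (-0.9462,0.3237)
θ=237°: P = B + 3.15·ex + -2.32·ey = (1.0362,-1.1252)
θ=351°: B = A + 4.00·(cos351°, sin351°) = (3.9508, -0.6257)
θ=351°: |BD| = 2.1427
θ=351°: circle(B,8.00) ∩ circle(D,7.00): a=4.5717, h=6.5651
θ=351°:   candidates: C₊=(6.4059,6.9882) cross=14.067; C₋=(10.2404,-5.5695) cross=-14.067
θ=351°:   branch + wants cross > 0 → take C=(6.4059,6.9882) (cross=14.067)
θ=351°: ex = (C−B)/|BC| = (0.3069,0.9517); ey = (-0.9517,0.3069)
θ=351°: P = B + 3.15·ex + -2.32·ey = (7.1255,1.6603)

θ=126°: 1.51 2.61
θ=202°: 0.03 -0.34
θ=237°: 1.04 -1.13
θ=351°: 7.13 1.66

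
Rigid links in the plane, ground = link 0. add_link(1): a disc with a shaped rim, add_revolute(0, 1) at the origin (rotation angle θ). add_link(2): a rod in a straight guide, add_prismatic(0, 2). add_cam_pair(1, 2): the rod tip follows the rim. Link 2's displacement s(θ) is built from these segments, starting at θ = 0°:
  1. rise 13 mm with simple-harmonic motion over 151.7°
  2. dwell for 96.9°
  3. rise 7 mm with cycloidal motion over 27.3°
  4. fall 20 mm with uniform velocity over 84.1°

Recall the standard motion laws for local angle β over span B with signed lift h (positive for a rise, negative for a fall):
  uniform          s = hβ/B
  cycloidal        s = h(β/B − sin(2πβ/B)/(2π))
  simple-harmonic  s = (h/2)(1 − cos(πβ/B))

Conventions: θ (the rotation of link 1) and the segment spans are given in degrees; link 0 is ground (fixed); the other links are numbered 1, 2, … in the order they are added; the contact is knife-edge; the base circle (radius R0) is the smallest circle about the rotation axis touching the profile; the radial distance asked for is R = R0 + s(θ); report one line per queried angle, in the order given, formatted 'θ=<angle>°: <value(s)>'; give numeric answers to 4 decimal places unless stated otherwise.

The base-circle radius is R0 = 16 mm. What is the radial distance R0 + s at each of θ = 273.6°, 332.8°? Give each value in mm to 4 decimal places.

segment 1 (0° to 151.7°, simple-harmonic, h = 13) is passed completely: s = 0.0000 + (13) = 13.0000
segment 2 (151.7° to 248.6°, dwell): s unchanged at 13.0000
θ = 273.6° falls in segment 3 (248.6° to 275.9°, cycloidal, h = 7): β = 273.6 − 248.6 = 25°, B = 27.3°; Δs = 7·(0.9158 − sin(2π·0.9158)/(2π)) = 6.9728; s = 13.0000 + 6.9728 = 19.9728
segment 3 (248.6° to 275.9°, cycloidal, h = 7) is passed completely: s = 13.0000 + (7) = 20.0000
θ = 332.8° falls in segment 4 (275.9° to 360°, uniform, h = -20): β = 332.8 − 275.9 = 56.9°, B = 84.1°; Δs = -20·56.9/84.1 = -13.5315; s = 20.0000 − 13.5315 = 6.4685
θ=273.6°: R = R0 + s = 16 + 19.9728 = 35.9728
θ=332.8°: R = R0 + s = 16 + 6.4685 = 22.4685

θ=273.6°: 35.9728
θ=332.8°: 22.4685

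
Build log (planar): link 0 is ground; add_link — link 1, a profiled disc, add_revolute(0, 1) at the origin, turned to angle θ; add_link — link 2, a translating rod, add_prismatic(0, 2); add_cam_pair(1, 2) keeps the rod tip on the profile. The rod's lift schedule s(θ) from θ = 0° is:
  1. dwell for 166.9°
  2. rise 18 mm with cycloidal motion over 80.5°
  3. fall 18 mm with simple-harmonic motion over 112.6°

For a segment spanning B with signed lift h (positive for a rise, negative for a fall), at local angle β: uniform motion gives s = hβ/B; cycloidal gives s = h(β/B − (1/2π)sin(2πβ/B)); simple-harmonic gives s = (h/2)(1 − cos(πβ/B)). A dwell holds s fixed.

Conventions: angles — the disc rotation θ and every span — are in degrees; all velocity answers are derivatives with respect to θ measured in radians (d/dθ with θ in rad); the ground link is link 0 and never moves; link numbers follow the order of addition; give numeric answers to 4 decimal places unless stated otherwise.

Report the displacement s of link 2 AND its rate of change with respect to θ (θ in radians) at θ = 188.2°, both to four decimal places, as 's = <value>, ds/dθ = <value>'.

seg 1 [0°–166.9°] dwell: s stays 0.0000
seg 2 [166.9°–247.4°] cycloidal, h=18: θ=188.2° here. β=21.3, B=80.5. 18·(0.2646 − sin(2π·0.2646)/(2π)) = 1.9100 → s = 1.9100
velocity in seg [166.9°–247.4°] (cycloidal), θ in radians: β = 21.3° = 0.3718 rad, B = 80.5° = 1.4050 rad; ds/dθ = (h/B)(1 − cos(2πβ/B)) = (18/1.4050)(1 − cos(2π·0.2646)) = 13.984787 mm/rad

s = 1.9100, ds/dθ = 13.9848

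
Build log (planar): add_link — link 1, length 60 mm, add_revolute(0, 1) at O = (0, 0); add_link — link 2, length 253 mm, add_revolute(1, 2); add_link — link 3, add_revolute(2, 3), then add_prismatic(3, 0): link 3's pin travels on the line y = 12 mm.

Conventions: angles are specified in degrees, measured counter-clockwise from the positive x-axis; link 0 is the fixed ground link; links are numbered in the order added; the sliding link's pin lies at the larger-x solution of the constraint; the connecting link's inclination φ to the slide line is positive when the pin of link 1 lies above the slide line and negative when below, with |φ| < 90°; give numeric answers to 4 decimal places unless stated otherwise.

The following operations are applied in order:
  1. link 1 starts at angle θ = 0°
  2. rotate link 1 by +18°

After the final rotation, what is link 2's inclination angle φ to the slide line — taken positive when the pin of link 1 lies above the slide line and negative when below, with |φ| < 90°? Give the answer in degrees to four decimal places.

geometry: r = 60 mm, L = 253 mm, e = 12 mm; θ starts at 0°
rotate link 1 by +18°: θ ← 0° +18° = 18°
h = r sin θ − e = 18.541020 − 12 = 6.541020
sin φ = h / L = 6.541020 / 253 = 0.02585383
φ = arcsin(0.02585383) = 1.481481°

1.4815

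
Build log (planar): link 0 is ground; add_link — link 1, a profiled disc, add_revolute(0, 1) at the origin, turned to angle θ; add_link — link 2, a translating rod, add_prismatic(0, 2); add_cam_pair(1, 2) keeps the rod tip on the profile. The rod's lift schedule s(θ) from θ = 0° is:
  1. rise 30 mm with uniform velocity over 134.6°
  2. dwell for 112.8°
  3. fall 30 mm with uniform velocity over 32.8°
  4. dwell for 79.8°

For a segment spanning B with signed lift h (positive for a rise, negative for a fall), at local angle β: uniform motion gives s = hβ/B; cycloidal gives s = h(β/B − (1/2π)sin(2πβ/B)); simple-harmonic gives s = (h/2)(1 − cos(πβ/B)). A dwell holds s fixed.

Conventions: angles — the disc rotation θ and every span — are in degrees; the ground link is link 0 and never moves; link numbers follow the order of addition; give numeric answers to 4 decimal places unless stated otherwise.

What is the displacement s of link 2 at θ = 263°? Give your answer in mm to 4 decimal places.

seg 1 [0°–134.6°] uniform, h=30: full span → s += 30 → s = 30.0000
seg 2 [134.6°–247.4°] dwell: s stays 30.0000
seg 3 [247.4°–280.2°] uniform, h=-30: θ=263° here. β=15.6, B=32.8. -30·15.6/32.8 = -14.2683 → s = 15.7317

15.7317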